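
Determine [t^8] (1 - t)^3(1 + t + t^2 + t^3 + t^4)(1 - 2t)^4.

(1 - t)^3 has coefficients 1,-3,3,-1 for degrees 0…3.
(1 + t + t^2 + t^3 + t^4) has coefficients 1,1,1,1,1,0,0,0,0 for degrees 0…8.
Finally multiplying by (1 - 2t)^4, the product of all factors after the first has coefficients 1,-7,17,-15,1,0,8,-16,16 for degrees 0…8.
[t^8] = 1·16 − 3·(-16) + 3·8 − 1·0 = 88.

88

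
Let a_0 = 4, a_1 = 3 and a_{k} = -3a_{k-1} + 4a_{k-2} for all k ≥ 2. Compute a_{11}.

-838857

The ordinary generating function has denominator 1 + 3x - 4x^2.
Iterating the recurrence: a_0,…,a_{11} = 4, 3, 7, -9, 55, -201, 823, -3273, 13111, -52425, 209719, -838857.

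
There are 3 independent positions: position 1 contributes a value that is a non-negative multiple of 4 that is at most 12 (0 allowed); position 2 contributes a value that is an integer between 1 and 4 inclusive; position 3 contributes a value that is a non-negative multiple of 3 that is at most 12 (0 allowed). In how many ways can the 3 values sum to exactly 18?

The generating function for the choices is (1 + t^4 + t^8 + t^12)·(t + t^2 + t^3 + t^4)·(1 + t^3 + t^6 + t^9 + t^12); the count is [t^18].
(1 + t^4 + t^8 + t^12) has coefficients 1,0,0,0,1,0,0,0,1,0,0,0,1 for degrees 0…12.
(t + t^2 + t^3 + t^4) has coefficients 0,1,1,1,1,0,0,0,0,0,0,0,0,0,0,0,0,0,0 for degrees 0…18.
Finally multiplying by (1 + t^3 + t^6 + t^9 + t^12), the product of all factors after the first has coefficients 0,1,1,1,2,1,1,2,1,1,2,1,1,2,1,1,1,0,0 for degrees 0…18.
[t^18] = 1·0 + 1·1 + 1·2 + 1·1 = 4.

4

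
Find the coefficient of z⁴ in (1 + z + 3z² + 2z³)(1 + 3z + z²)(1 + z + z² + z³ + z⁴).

33

(1 + z + 3z² + 2z³) has coefficients 1,1,3,2 for degrees 0…3.
(1 + 3z + z²) has coefficients 1,3,1,0,0 for degrees 0…4.
Finally multiplying by (1 + z + z² + z³ + z⁴), the product of all factors after the first has coefficients 1,4,5,5,5 for degrees 0…4.
[z⁴] = 1·5 + 1·5 + 3·5 + 2·4 = 33.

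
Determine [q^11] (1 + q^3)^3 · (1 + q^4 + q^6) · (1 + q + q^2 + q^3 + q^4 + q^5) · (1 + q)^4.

197

(1 + q^3)^3 has coefficients 1,0,0,3,0,0,3,0,0,1 for degrees 0…9.
(1 + q^4 + q^6) has coefficients 1,0,0,0,1,0,1,0,0,0,0,0 for degrees 0…11.
Multiplying by (1 + q + q^2 + q^3 + q^4 + q^5) gives running coefficients 1,1,1,1,2,2,2,2,2,2,1,1 for degrees 0…11.
Finally multiplying by (1 + q)^4, the product of all factors after the first has coefficients 1,5,11,15,17,21,27,31,32,32,31,27 for degrees 0…11.
[q^11] = 1·27 + 3·32 + 3·21 + 1·11 = 197.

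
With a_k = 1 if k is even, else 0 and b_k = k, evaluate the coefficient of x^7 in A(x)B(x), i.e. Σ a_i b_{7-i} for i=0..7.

The convolution is the x^7 coefficient of A(x)B(x).
Σ = 1·7 + 0·6 + 1·5 + 0·4 + 1·3 + 0·2 + 1·1 + 0·0 = 16.

16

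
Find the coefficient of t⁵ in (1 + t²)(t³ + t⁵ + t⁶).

2

(1 + t²) has coefficients 1,0,1 for degrees 0…2.
(t³ + t⁵ + t⁶) has coefficients 0,0,0,1,0,1 for degrees 0…5.
[t⁵] = 1·1 + 1·1 = 2.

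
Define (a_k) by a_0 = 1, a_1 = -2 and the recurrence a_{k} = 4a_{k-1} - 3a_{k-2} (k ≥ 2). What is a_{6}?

-1091

The ordinary generating function has denominator 1 - 4z + 3z^2.
Iterating the recurrence: a_0,…,a_{6} = 1, -2, -11, -38, -119, -362, -1091.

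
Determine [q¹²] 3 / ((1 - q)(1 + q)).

The denominator gives the recurrence a_n = a_(n−2) for n ≥ 2; the numerator fixes a_0 = 3, a_1 = 0.
Iterating: 3, 0, 3, 0, 3, 0, 3, 0, 3, 0, 3, 0, 3, so a_12 = 3.

3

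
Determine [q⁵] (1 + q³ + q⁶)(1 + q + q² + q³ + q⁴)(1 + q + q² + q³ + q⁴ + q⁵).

8

(1 + q³ + q⁶) has coefficients 1,0,0,1,0,0 for degrees 0…5.
(1 + q + q² + q³ + q⁴) has coefficients 1,1,1,1,1,0 for degrees 0…5.
Finally multiplying by (1 + q + q² + q³ + q⁴ + q⁵), the product of all factors after the first has coefficients 1,2,3,4,5,5 for degrees 0…5.
[q⁵] = 1·5 + 1·3 = 8.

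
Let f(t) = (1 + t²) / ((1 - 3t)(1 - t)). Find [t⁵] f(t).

404

The denominator gives the recurrence a_n = 4a_(n−1) − 3a_(n−2) for n ≥ 3; the numerator fixes a_0 = 1, a_1 = 4, a_2 = 14.
Iterating: 1, 4, 14, 44, 134, 404, so a_5 = 404.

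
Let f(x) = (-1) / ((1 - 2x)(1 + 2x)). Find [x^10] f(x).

-1024

The denominator gives the recurrence a_n = 4a_(n−2) for n ≥ 2; the numerator fixes a_0 = -1, a_1 = 0.
Iterating: -1, 0, -4, 0, -16, 0, -64, 0, -256, 0, -1024, so a_10 = -1024.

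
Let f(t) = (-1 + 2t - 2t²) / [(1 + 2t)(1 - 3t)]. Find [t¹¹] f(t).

The denominator gives the recurrence a_n = a_(n−1) + 6a_(n−2) for n ≥ 3; the numerator fixes a_0 = -1, a_1 = 1, a_2 = -7.
Iterating: -1, 1, -7, -1, -43, -49, -307, -601, -2443, -6049, -20707, -57001, so a_11 = -57001.

-57001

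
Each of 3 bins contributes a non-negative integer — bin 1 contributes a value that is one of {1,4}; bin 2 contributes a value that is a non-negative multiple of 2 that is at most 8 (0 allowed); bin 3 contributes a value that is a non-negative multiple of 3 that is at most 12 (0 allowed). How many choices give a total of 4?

2

The generating function for the choices is (t + t⁴)·(1 + t² + t⁴ + t⁶ + t⁸)·(1 + t³ + t⁶ + t⁹ + t¹²); the count is [t⁴].
(t + t⁴) has coefficients 0,1,0,0,1 for degrees 0…4.
(1 + t² + t⁴ + t⁶ + t⁸) has coefficients 1,0,1,0,1 for degrees 0…4.
Finally multiplying by (1 + t³ + t⁶ + t⁹ + t¹²), the product of all factors after the first has coefficients 1,0,1,1,1 for degrees 0…4.
[t⁴] = 1·1 + 1·1 = 2.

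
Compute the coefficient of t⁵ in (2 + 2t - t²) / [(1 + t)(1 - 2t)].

59

The denominator gives the recurrence a_n = a_(n−1) + 2a_(n−2) for n ≥ 3; the numerator fixes a_0 = 2, a_1 = 4, a_2 = 7.
Iterating: 2, 4, 7, 15, 29, 59, so a_5 = 59.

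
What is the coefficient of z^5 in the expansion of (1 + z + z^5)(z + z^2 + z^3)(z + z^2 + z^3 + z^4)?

6

(1 + z + z^5) has coefficients 1,1,0,0,0,1 for degrees 0…5.
(z + z^2 + z^3) has coefficients 0,1,1,1,0,0 for degrees 0…5.
Finally multiplying by (z + z^2 + z^3 + z^4), the product of all factors after the first has coefficients 0,0,1,2,3,3 for degrees 0…5.
[z^5] = 1·3 + 1·3 + 1·0 = 6.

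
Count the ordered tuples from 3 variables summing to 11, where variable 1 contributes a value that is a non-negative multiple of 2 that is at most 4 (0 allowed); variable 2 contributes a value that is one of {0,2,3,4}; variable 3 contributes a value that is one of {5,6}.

The generating function for the choices is (1 + y^2 + y^4)·(1 + y^2 + y^3 + y^4)·(y^5 + y^6); the count is [y^11].
(1 + y^2 + y^4) has coefficients 1,0,1,0,1 for degrees 0…4.
(1 + y^2 + y^3 + y^4) has coefficients 1,0,1,1,1,0,0,0,0,0,0,0 for degrees 0…11.
Finally multiplying by (y^5 + y^6), the product of all factors after the first has coefficients 0,0,0,0,0,1,1,1,2,2,1,0 for degrees 0…11.
[y^11] = 1·0 + 1·2 + 1·1 = 3.

3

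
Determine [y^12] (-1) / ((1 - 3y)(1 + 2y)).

The denominator gives the recurrence a_n = a_(n−1) + 6a_(n−2) for n ≥ 2; the numerator fixes a_0 = -1, a_1 = -1.
Iterating: -1, -1, -7, -13, -55, -133, -463, -1261, -4039, -11605, -35839, -105469, -320503, so a_12 = -320503.

-320503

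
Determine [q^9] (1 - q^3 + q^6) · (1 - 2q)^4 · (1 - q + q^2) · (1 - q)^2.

-323

(1 - q^3 + q^6) has coefficients 1,0,0,-1,0,0,1 for degrees 0…6.
(1 - 2q)^4 has coefficients 1,-8,24,-32,16,0,0,0,0,0 for degrees 0…9.
Multiplying by (1 - q + q^2) gives running coefficients 1,-9,33,-64,72,-48,16,0,0,0 for degrees 0…9.
Finally multiplying by (1 - q)^2, the product of all factors after the first has coefficients 1,-11,52,-139,233,-256,184,-80,16,0 for degrees 0…9.
[q^9] = 1·0 − 1·184 + 1·(-139) = -323.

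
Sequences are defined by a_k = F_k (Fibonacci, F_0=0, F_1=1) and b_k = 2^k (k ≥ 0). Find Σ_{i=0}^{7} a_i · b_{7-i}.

This is [x^7] in the product of the two ordinary generating functions.
Σ = 0·128 + 1·64 + 1·32 + 2·16 + 3·8 + 5·4 + 8·2 + 13·1 = 201.

201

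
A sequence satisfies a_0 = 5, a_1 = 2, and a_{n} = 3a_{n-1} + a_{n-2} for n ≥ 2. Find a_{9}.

45575

The ordinary generating function has denominator 1 - 3t - t^2.
Iterating the recurrence: a_0,…,a_{9} = 5, 2, 11, 35, 116, 383, 1265, 4178, 13799, 45575.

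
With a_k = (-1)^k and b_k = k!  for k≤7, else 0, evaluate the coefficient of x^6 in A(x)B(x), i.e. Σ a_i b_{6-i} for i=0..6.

The convolution is the t^6 coefficient of A(t)B(t).
Σ = 1·720 − 1·120 + 1·24 − 1·6 + 1·2 − 1·1 + 1·1 = 620.

620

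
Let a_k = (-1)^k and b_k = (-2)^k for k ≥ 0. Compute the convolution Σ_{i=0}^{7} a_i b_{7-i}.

The convolution is the x^7 coefficient of A(x)B(x).
Σ = 1·(-128) − 1·64 + 1·(-32) − 1·16 + 1·(-8) − 1·4 + 1·(-2) − 1·1 = -255.

-255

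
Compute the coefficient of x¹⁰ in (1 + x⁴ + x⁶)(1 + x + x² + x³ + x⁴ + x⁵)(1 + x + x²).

5

(1 + x⁴ + x⁶) has coefficients 1,0,0,0,1,0,1 for degrees 0…6.
(1 + x + x² + x³ + x⁴ + x⁵) has coefficients 1,1,1,1,1,1,0,0,0,0,0 for degrees 0…10.
Finally multiplying by (1 + x + x²), the product of all factors after the first has coefficients 1,2,3,3,3,3,2,1,0,0,0 for degrees 0…10.
[x¹⁰] = 1·0 + 1·2 + 1·3 = 5.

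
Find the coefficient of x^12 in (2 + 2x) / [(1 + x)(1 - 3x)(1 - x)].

Partial fractions give a closed form: a_n = (3)·3^n + (-1)·1^n.
At n = 12: a_12 = 1594322.

1594322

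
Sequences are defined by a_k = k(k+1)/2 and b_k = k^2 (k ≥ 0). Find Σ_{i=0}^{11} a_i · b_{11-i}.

3289

Write out a_i and b_{11-i} for i = 0,…,11 and sum the products.
Σ = 0·121 + 1·100 + 3·81 + 6·64 + 10·49 + 15·36 + 21·25 + 28·16 + 36·9 + 45·4 + 55·1 + 66·0 = 3289.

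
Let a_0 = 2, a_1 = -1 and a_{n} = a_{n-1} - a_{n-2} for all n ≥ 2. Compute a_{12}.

2

The ordinary generating function has denominator 1 - y + y^2.
Iterating the recurrence: a_0,…,a_{12} = 2, -1, -3, -2, 1, 3, 2, -1, -3, -2, 1, 3, 2.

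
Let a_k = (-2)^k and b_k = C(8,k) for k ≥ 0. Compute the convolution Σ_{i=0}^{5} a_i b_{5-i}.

12

This is [x^5] in the product of the two ordinary generating functions.
Σ = 1·56 − 2·70 + 4·56 − 8·28 + 16·8 − 32·1 = 12.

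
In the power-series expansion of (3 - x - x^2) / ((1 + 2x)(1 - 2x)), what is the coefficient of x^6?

176

The denominator gives the recurrence a_n = 4a_(n−2) for n ≥ 3; the numerator fixes a_0 = 3, a_1 = -1, a_2 = 11.
Iterating: 3, -1, 11, -4, 44, -16, 176, so a_6 = 176.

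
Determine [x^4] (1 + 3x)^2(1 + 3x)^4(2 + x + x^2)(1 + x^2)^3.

3978

(1 + 3x)^2 has coefficients 1,6,9 for degrees 0…2.
(1 + 3x)^4 has coefficients 1,12,54,108,81 for degrees 0…4.
Multiplying by (2 + x + x^2) gives running coefficients 2,25,121,282,324 for degrees 0…4.
Finally multiplying by (1 + x^2)^3, the product of all factors after the first has coefficients 2,25,127,357,693 for degrees 0…4.
[x^4] = 1·693 + 6·357 + 9·127 = 3978.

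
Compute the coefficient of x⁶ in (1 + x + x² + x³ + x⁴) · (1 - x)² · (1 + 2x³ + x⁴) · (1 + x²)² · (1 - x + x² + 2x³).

(1 + x + x² + x³ + x⁴) has coefficients 1,1,1,1,1 for degrees 0…4.
(1 - x)² has coefficients 1,-2,1,0,0,0,0 for degrees 0…6.
Multiplying by (1 + 2x³ + x⁴) gives running coefficients 1,-2,1,2,-3,0,1 for degrees 0…6.
Multiplying by (1 + x²)² gives running coefficients 1,-2,3,-2,0,2,-4 for degrees 0…6.
Finally multiplying by (1 - x + x² + 2x³), the product of all factors after the first has coefficients 1,-3,6,-5,1,6,-10 for degrees 0…6.
[x⁶] = 1·(-10) + 1·6 + 1·1 + 1·(-5) + 1·6 = -2.

-2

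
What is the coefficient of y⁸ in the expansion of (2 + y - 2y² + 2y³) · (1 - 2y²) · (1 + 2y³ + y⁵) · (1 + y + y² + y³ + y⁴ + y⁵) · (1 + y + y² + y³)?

-31

(2 + y - 2y² + 2y³) has coefficients 2,1,-2,2 for degrees 0…3.
(1 - 2y²) has coefficients 1,0,-2,0,0,0,0,0,0 for degrees 0…8.
Multiplying by (1 + 2y³ + y⁵) gives running coefficients 1,0,-2,2,0,-3,0,-2,0 for degrees 0…8.
Multiplying by (1 + y + y² + y³ + y⁴ + y⁵) gives running coefficients 1,1,-1,1,1,-2,-3,-5,-3 for degrees 0…8.
Finally multiplying by (1 + y + y² + y³), the product of all factors after the first has coefficients 1,2,1,2,2,-1,-3,-9,-13 for degrees 0…8.
[y⁸] = 2·(-13) + 1·(-9) − 2·(-3) + 2·(-1) = -31.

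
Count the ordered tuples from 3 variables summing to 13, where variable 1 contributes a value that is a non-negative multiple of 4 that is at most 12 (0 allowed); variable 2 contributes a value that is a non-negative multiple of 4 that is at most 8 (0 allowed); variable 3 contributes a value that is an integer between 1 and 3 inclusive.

3

The generating function for the choices is (1 + x^4 + x^8 + x^12)·(1 + x^4 + x^8)·(x + x^2 + x^3); the count is [x^13].
(1 + x^4 + x^8 + x^12) has coefficients 1,0,0,0,1,0,0,0,1,0,0,0,1 for degrees 0…12.
(1 + x^4 + x^8) has coefficients 1,0,0,0,1,0,0,0,1,0,0,0,0,0 for degrees 0…13.
Finally multiplying by (x + x^2 + x^3), the product of all factors after the first has coefficients 0,1,1,1,0,1,1,1,0,1,1,1,0,0 for degrees 0…13.
[x^13] = 1·0 + 1·1 + 1·1 + 1·1 = 3.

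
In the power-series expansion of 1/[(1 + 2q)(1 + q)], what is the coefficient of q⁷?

Partial fractions give a closed form: a_n = (2)·(-2)^n + (-1)·(-1)^n.
At n = 7: a_7 = -255.

-255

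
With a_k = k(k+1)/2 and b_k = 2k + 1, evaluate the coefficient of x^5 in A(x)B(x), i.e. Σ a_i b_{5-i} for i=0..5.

This is [x^5] in the product of the two ordinary generating functions.
Σ = 0·11 + 1·9 + 3·7 + 6·5 + 10·3 + 15·1 = 105.

105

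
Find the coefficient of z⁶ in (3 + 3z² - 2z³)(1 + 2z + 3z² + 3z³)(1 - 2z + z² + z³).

6

(3 + 3z² - 2z³) has coefficients 3,0,3,-2 for degrees 0…3.
(1 + 2z + 3z² + 3z³) has coefficients 1,2,3,3,0,0,0 for degrees 0…6.
Finally multiplying by (1 - 2z + z² + z³), the product of all factors after the first has coefficients 1,0,0,0,-1,6,3 for degrees 0…6.
[z⁶] = 3·3 + 3·(-1) − 2·0 = 6.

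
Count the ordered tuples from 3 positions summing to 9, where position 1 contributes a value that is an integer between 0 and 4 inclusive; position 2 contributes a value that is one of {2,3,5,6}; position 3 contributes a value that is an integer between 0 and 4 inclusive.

14

The generating function for the choices is (1 + x + x^2 + x^3 + x^4)·(x^2 + x^3 + x^5 + x^6)·(1 + x + x^2 + x^3 + x^4); the count is [x^9].
(1 + x + x^2 + x^3 + x^4) has coefficients 1,1,1,1,1 for degrees 0…4.
(x^2 + x^3 + x^5 + x^6) has coefficients 0,0,1,1,0,1,1,0,0,0 for degrees 0…9.
Finally multiplying by (1 + x + x^2 + x^3 + x^4), the product of all factors after the first has coefficients 0,0,1,2,2,3,4,3,2,2 for degrees 0…9.
[x^9] = 1·2 + 1·2 + 1·3 + 1·4 + 1·3 = 14.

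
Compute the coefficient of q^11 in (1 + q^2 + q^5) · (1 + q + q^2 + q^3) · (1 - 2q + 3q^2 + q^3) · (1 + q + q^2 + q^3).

(1 + q^2 + q^5) has coefficients 1,0,1,0,0,1 for degrees 0…5.
(1 + q + q^2 + q^3) has coefficients 1,1,1,1,0,0,0,0,0,0,0,0 for degrees 0…11.
Multiplying by (1 - 2q + 3q^2 + q^3) gives running coefficients 1,-1,2,3,2,4,1,0,0,0,0,0 for degrees 0…11.
Finally multiplying by (1 + q + q^2 + q^3), the product of all factors after the first has coefficients 1,0,2,5,6,11,10,7,5,1,0,0 for degrees 0…11.
[q^11] = 1·0 + 1·1 + 1·10 = 11.

11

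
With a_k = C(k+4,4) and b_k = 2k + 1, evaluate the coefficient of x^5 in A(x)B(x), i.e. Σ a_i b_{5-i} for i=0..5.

The convolution is the t^5 coefficient of A(t)B(t).
Σ = 1·11 + 5·9 + 15·7 + 35·5 + 70·3 + 126·1 = 672.

672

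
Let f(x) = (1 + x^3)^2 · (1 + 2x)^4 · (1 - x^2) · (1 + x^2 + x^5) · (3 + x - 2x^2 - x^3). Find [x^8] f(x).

-56

(1 + x^3)^2 has coefficients 1,0,0,2,0,0,1 for degrees 0…6.
(1 + 2x)^4 has coefficients 1,8,24,32,16,0,0,0,0 for degrees 0…8.
Multiplying by (1 - x^2) gives running coefficients 1,8,23,24,-8,-32,-16,0,0 for degrees 0…8.
Multiplying by (1 + x^2 + x^5) gives running coefficients 1,8,24,32,15,-7,-16,-9,8 for degrees 0…8.
Finally multiplying by (3 + x - 2x^2 - x^3), the product of all factors after the first has coefficients 3,25,78,103,21,-94,-117,-44,54 for degrees 0…8.
[x^8] = 1·54 + 2·(-94) + 1·78 = -56.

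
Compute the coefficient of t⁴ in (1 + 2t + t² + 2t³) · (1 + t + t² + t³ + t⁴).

(1 + 2t + t² + 2t³) has coefficients 1,2,1,2 for degrees 0…3.
(1 + t + t² + t³ + t⁴) has coefficients 1,1,1,1,1 for degrees 0…4.
[t⁴] = 1·1 + 2·1 + 1·1 + 2·1 = 6.

6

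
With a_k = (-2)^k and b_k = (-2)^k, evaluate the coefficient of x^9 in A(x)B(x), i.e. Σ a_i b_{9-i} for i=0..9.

The convolution is the t^9 coefficient of A(t)B(t).
Σ = 1·(-512) − 2·256 + 4·(-128) − 8·64 + 16·(-32) − 32·16 + 64·(-8) − 128·4 + 256·(-2) − 512·1 = -5120.

-5120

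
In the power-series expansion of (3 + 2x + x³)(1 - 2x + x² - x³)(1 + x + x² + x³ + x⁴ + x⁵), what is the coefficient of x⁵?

-5

(3 + 2x + x³) has coefficients 3,2,0,1 for degrees 0…3.
(1 - 2x + x² - x³) has coefficients 1,-2,1,-1,0,0 for degrees 0…5.
Finally multiplying by (1 + x + x² + x³ + x⁴ + x⁵), the product of all factors after the first has coefficients 1,-1,0,-1,-1,-1 for degrees 0…5.
[x⁵] = 3·(-1) + 2·(-1) + 1·0 = -5.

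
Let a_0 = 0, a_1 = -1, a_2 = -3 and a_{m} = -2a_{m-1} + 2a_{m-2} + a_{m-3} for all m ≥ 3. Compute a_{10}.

The ordinary generating function has denominator 1 + 2q - 2q^2 - q^3.
Iterating the recurrence: a_0,…,a_{10} = 0, -1, -3, 4, -15, 35, -96, 247, -651, 1700, -4455.

-4455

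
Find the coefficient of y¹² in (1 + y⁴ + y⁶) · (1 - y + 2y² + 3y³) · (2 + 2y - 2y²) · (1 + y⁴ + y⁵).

14

(1 + y⁴ + y⁶) has coefficients 1,0,0,0,1,0,1 for degrees 0…6.
(1 - y + 2y² + 3y³) has coefficients 1,-1,2,3,0,0,0,0,0,0,0,0,0 for degrees 0…12.
Multiplying by (2 + 2y - 2y²) gives running coefficients 2,0,0,12,2,-6,0,0,0,0,0,0,0 for degrees 0…12.
Finally multiplying by (1 + y⁴ + y⁵), the product of all factors after the first has coefficients 2,0,0,12,4,-4,0,12,14,-4,-6,0,0 for degrees 0…12.
[y¹²] = 1·0 + 1·14 + 1·0 = 14.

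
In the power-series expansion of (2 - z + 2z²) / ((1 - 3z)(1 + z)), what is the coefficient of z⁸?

The denominator gives the recurrence a_n = 2a_(n−1) + 3a_(n−2) for n ≥ 3; the numerator fixes a_0 = 2, a_1 = 3, a_2 = 14.
Iterating: 2, 3, 14, 37, 116, 343, 1034, 3097, 9296, so a_8 = 9296.

9296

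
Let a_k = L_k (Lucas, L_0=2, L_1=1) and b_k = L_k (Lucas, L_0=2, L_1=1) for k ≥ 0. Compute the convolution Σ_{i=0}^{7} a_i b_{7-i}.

Write out a_i and b_{7-i} for i = 0,…,7 and sum the products.
Σ = 2·29 + 1·18 + 3·11 + 4·7 + 7·4 + 11·3 + 18·1 + 29·2 = 274.

274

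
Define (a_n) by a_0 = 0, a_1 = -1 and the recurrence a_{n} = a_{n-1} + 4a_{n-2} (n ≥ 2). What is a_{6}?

-65

The ordinary generating function has denominator 1 - y - 4y^2.
Iterating the recurrence: a_0,…,a_{6} = 0, -1, -1, -5, -9, -29, -65.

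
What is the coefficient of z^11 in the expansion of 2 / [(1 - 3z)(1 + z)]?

265720

Partial fractions give a closed form: a_n = (3/2)·3^n + (1/2)·(-1)^n.
At n = 11: a_11 = 265720.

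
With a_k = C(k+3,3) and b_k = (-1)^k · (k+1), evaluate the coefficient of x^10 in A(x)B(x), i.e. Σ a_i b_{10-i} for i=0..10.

The convolution is the x^10 coefficient of A(x)B(x).
Σ = 1·11 + 4·(-10) + 10·9 + 20·(-8) + 35·7 + 56·(-6) + 84·5 + 120·(-4) + 165·3 + 220·(-2) + 286·1 = 91.

91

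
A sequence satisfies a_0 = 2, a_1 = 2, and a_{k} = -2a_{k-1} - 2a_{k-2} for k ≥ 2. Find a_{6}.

The ordinary generating function has denominator 1 + 2x + 2x^2.
Iterating the recurrence: a_0,…,a_{6} = 2, 2, -8, 12, -8, -8, 32.

32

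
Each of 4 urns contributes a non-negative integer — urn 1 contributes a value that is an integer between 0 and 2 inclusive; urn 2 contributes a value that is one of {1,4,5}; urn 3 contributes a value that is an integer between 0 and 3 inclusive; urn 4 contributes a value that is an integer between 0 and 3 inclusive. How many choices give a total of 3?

6

The generating function for the choices is (1 + t + t²)·(t + t⁴ + t⁵)·(1 + t + t² + t³)·(1 + t + t² + t³); the count is [t³].
(1 + t + t²) has coefficients 1,1,1 for degrees 0…2.
(t + t⁴ + t⁵) has coefficients 0,1,0,0 for degrees 0…3.
Multiplying by (1 + t + t² + t³) gives running coefficients 0,1,1,1 for degrees 0…3.
Finally multiplying by (1 + t + t² + t³), the product of all factors after the first has coefficients 0,1,2,3 for degrees 0…3.
[t³] = 1·3 + 1·2 + 1·1 = 6.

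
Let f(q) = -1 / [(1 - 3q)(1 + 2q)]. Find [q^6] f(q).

The denominator gives the recurrence a_n = a_(n−1) + 6a_(n−2) for n ≥ 2; the numerator fixes a_0 = -1, a_1 = -1.
Iterating: -1, -1, -7, -13, -55, -133, -463, so a_6 = -463.

-463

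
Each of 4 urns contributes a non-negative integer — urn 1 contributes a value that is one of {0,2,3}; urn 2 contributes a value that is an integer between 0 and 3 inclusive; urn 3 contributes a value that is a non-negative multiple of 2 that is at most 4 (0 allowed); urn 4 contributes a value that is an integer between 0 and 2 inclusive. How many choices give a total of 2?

5

The generating function for the choices is (1 + q^2 + q^3)·(1 + q + q^2 + q^3)·(1 + q^2 + q^4)·(1 + q + q^2); the count is [q^2].
(1 + q^2 + q^3) has coefficients 1,0,1 for degrees 0…2.
(1 + q + q^2 + q^3) has coefficients 1,1,1 for degrees 0…2.
Multiplying by (1 + q^2 + q^4) gives running coefficients 1,1,2 for degrees 0…2.
Finally multiplying by (1 + q + q^2), the product of all factors after the first has coefficients 1,2,4 for degrees 0…2.
[q^2] = 1·4 + 1·1 = 5.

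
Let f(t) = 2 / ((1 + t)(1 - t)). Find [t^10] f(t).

Partial fractions give a closed form: a_n = (1)·(-1)^n + (1)·1^n.
At n = 10: a_10 = 2.

2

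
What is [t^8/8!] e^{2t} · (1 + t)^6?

1081600

The EGF product rule gives c_8 = Σ_{k_1+k_2=8} C(8; k_1,k_2) · ∏ g_i(k_i), where e^{2t} gives (2)^k; (1+t)^6 gives the falling factorial (6)_k.
g_1(k) for k = 0…8: 1, 2, 4, 8, 16, 32, 64, 128, 256.
g_2(k) for k = 0…8: 1, 6, 30, 120, 360, 720, 720, 0, 0.
c_8 = Σ_k C(8,k)·g_1(k)·g_2(8−k) = 28·4·720 + 56·8·720 + 70·16·360 + 56·32·120 + 28·64·30 + 8·128·6 + 1·256·1 = 80640 + 322560 + 403200 + 215040 + 53760 + 6144 + 256 = 1081600.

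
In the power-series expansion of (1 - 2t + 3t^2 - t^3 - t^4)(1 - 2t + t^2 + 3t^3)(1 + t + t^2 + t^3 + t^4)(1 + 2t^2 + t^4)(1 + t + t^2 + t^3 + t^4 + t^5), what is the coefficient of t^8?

(1 - 2t + 3t^2 - t^3 - t^4) has coefficients 1,-2,3,-1,-1 for degrees 0…4.
(1 - 2t + t^2 + 3t^3) has coefficients 1,-2,1,3,0,0,0,0,0 for degrees 0…8.
Multiplying by (1 + t + t^2 + t^3 + t^4) gives running coefficients 1,-1,0,3,3,2,4,3,0 for degrees 0…8.
Multiplying by (1 + 2t^2 + t^4) gives running coefficients 1,-1,2,1,4,7,10,10,11 for degrees 0…8.
Finally multiplying by (1 + t + t^2 + t^3 + t^4 + t^5), the product of all factors after the first has coefficients 1,0,2,3,7,14,23,34,43 for degrees 0…8.
[t^8] = 1·43 − 2·34 + 3·23 − 1·14 − 1·7 = 23.

23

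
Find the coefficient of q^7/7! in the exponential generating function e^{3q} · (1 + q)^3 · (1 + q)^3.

1017495

The EGF product rule gives c_7 = Σ_{k_1+k_2+k_3=7} C(7; k_1,k_2,k_3) · ∏ g_i(k_i), where e^{3q} gives (3)^k; (1+q)^3 gives the falling factorial (3)_k; (1+q)^3 gives the falling factorial (3)_k.
g_1(k) for k = 0…7: 1, 3, 9, 27, 81, 243, 729, 2187.
g_2(k) for k = 0…7: 1, 3, 6, 6, 0, 0, 0, 0.
g_3(k) for k = 0…7: 1, 3, 6, 6, 0, 0, 0, 0.
First combine the last two factors: h(k) = Σ_j C(k,j)·g_2(j)·g_3(k−j) for k = 0…7: 1, 6, 30, 120, 360, 720, 720, 0.
c_7 = Σ_k C(7,k)·g_1(k)·h(7−k) = 7·3·720 + 21·9·720 + 35·27·360 + 35·81·120 + 21·243·30 + 7·729·6 + 1·2187·1 = 15120 + 136080 + 340200 + 340200 + 153090 + 30618 + 2187 = 1017495.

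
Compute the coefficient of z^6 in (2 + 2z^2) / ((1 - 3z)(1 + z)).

1216

The denominator gives the recurrence a_n = 2a_(n−1) + 3a_(n−2) for n ≥ 3; the numerator fixes a_0 = 2, a_1 = 4, a_2 = 16.
Iterating: 2, 4, 16, 44, 136, 404, 1216, so a_6 = 1216.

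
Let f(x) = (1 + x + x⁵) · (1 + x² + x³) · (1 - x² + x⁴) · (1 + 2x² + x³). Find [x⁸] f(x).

2

(1 + x + x⁵) has coefficients 1,1,0,0,0,1 for degrees 0…5.
(1 + x² + x³) has coefficients 1,0,1,1,0,0,0,0,0 for degrees 0…8.
Multiplying by (1 - x² + x⁴) gives running coefficients 1,0,0,1,0,-1,1,1,0 for degrees 0…8.
Finally multiplying by (1 + 2x² + x³), the product of all factors after the first has coefficients 1,0,2,2,0,1,2,-1,1 for degrees 0…8.
[x⁸] = 1·1 + 1·(-1) + 1·2 = 2.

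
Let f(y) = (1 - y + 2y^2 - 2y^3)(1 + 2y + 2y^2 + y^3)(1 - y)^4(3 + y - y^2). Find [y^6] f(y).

-9

(1 - y + 2y^2 - 2y^3) has coefficients 1,-1,2,-2 for degrees 0…3.
(1 + 2y + 2y^2 + y^3) has coefficients 1,2,2,1,0,0,0 for degrees 0…6.
Multiplying by (1 - y)^4 gives running coefficients 1,-2,0,1,1,0,-2 for degrees 0…6.
Finally multiplying by (3 + y - y^2), the product of all factors after the first has coefficients 3,-5,-3,5,4,0,-7 for degrees 0…6.
[y^6] = 1·(-7) − 1·0 + 2·4 − 2·5 = -9.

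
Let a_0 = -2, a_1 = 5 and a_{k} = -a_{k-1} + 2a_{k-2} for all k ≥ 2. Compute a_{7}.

299

The ordinary generating function has denominator 1 + x - 2x^2.
Iterating the recurrence: a_0,…,a_{7} = -2, 5, -9, 19, -37, 75, -149, 299.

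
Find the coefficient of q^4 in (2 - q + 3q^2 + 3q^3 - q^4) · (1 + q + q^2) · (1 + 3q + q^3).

(2 - q + 3q^2 + 3q^3 - q^4) has coefficients 2,-1,3,3,-1 for degrees 0…4.
(1 + q + q^2) has coefficients 1,1,1,0,0 for degrees 0…4.
Finally multiplying by (1 + 3q + q^3), the product of all factors after the first has coefficients 1,4,4,4,1 for degrees 0…4.
[q^4] = 2·1 − 1·4 + 3·4 + 3·4 − 1·1 = 21.

21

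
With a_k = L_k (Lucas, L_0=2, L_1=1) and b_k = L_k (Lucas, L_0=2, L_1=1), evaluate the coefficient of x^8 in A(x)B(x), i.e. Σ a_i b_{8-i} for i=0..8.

The convolution is the t^8 coefficient of A(t)B(t).
Σ = 2·47 + 1·29 + 3·18 + 4·11 + 7·7 + 11·4 + 18·3 + 29·1 + 47·2 = 491.

491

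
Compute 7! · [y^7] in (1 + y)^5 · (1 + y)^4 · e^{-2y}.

The EGF product rule gives c_7 = Σ_{k_1+k_2+k_3=7} C(7; k_1,k_2,k_3) · ∏ g_i(k_i), where (1+y)^5 gives the falling factorial (5)_k; (1+y)^4 gives the falling factorial (4)_k; e^{-2y} gives (-2)^k.
g_1(k) for k = 0…7: 1, 5, 20, 60, 120, 120, 0, 0.
g_2(k) for k = 0…7: 1, 4, 12, 24, 24, 0, 0, 0.
g_3(k) for k = 0…7: 1, -2, 4, -8, 16, -32, 64, -128.
First combine the last two factors: h(k) = Σ_j C(k,j)·g_2(j)·g_3(k−j) for k = 0…7: 1, 2, 0, -8, 8, 48, -224, 320.
c_7 = Σ_k C(7,k)·g_1(k)·h(7−k) = 1·1·320 + 7·5·(-224) + 21·20·48 + 35·60·8 + 35·120·(-8) = 320 − 7840 + 20160 + 16800 − 33600 = -4160.

-4160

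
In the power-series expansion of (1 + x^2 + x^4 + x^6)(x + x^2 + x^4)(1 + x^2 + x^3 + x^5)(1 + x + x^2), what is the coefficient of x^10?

16

(1 + x^2 + x^4 + x^6) has coefficients 1,0,1,0,1,0,1 for degrees 0…6.
(x + x^2 + x^4) has coefficients 0,1,1,0,1,0,0,0,0,0,0 for degrees 0…10.
Multiplying by (1 + x^2 + x^3 + x^5) gives running coefficients 0,1,1,1,3,1,2,2,0,1,0 for degrees 0…10.
Finally multiplying by (1 + x + x^2), the product of all factors after the first has coefficients 0,1,2,3,5,5,6,5,4,3,1 for degrees 0…10.
[x^10] = 1·1 + 1·4 + 1·6 + 1·5 = 16.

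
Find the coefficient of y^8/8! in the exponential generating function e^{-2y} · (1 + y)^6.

The EGF product rule gives c_8 = Σ_{k_1+k_2=8} C(8; k_1,k_2) · ∏ g_i(k_i), where e^{-2y} gives (-2)^k; (1+y)^6 gives the falling factorial (6)_k.
g_1(k) for k = 0…8: 1, -2, 4, -8, 16, -32, 64, -128, 256.
g_2(k) for k = 0…8: 1, 6, 30, 120, 360, 720, 720, 0, 0.
c_8 = Σ_k C(8,k)·g_1(k)·g_2(8−k) = 28·4·720 + 56·(-8)·720 + 70·16·360 + 56·(-32)·120 + 28·64·30 + 8·(-128)·6 + 1·256·1 = 80640 − 322560 + 403200 − 215040 + 53760 − 6144 + 256 = -5888.

-5888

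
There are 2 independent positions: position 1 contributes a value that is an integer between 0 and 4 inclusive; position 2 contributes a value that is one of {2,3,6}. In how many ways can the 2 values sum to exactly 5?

The generating function for the choices is (1 + x + x² + x³ + x⁴)·(x² + x³ + x⁶); the count is [x⁵].
(1 + x + x² + x³ + x⁴) has coefficients 1,1,1,1,1 for degrees 0…4.
(x² + x³ + x⁶) has coefficients 0,0,1,1,0,0 for degrees 0…5.
[x⁵] = 1·0 + 1·0 + 1·1 + 1·1 + 1·0 = 2.

2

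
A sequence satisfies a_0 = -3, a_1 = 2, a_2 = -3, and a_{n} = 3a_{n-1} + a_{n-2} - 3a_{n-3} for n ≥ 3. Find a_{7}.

The ordinary generating function has denominator 1 - 3z - z^2 + 3z^3.
Iterating the recurrence: a_0,…,a_{7} = -3, 2, -3, 2, -3, 2, -3, 2.

2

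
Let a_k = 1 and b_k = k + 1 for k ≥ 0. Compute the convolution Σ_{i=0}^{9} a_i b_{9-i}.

55

This is [x^9] in the product of the two ordinary generating functions.
Σ = 1·10 + 1·9 + 1·8 + 1·7 + 1·6 + 1·5 + 1·4 + 1·3 + 1·2 + 1·1 = 55.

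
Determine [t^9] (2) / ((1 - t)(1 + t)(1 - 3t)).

44286

Partial fractions give a closed form: a_n = (-1/2)·1^n + (1/4)·(-1)^n + (9/4)·3^n.
At n = 9: a_9 = 44286.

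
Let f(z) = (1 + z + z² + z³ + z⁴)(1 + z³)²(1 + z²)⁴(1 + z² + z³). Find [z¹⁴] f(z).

(1 + z + z² + z³ + z⁴) has coefficients 1,1,1,1,1 for degrees 0…4.
(1 + z³)² has coefficients 1,0,0,2,0,0,1,0,0,0,0,0,0,0,0 for degrees 0…14.
Multiplying by (1 + z²)⁴ gives running coefficients 1,0,4,2,6,8,5,12,5,8,6,2,4,0,1 for degrees 0…14.
Finally multiplying by (1 + z² + z³), the product of all factors after the first has coefficients 1,0,5,3,10,14,13,26,18,25,23,15,18,8,7 for degrees 0…14.
[z¹⁴] = 1·7 + 1·8 + 1·18 + 1·15 + 1·23 = 71.

71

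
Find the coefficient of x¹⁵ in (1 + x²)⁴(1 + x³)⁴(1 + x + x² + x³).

75

(1 + x²)⁴ has coefficients 1,0,4,0,6,0,4,0,1 for degrees 0…8.
(1 + x³)⁴ has coefficients 1,0,0,4,0,0,6,0,0,4,0,0,1,0,0,0 for degrees 0…15.
Finally multiplying by (1 + x + x² + x³), the product of all factors after the first has coefficients 1,1,1,5,4,4,10,6,6,10,4,4,5,1,1,1 for degrees 0…15.
[x¹⁵] = 1·1 + 4·1 + 6·4 + 4·10 + 1·6 = 75.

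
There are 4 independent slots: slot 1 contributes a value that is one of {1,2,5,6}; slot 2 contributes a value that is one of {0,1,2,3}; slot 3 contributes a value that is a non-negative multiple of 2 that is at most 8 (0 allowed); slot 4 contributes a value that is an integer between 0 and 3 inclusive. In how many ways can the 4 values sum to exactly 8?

26

The generating function for the choices is (x + x^2 + x^5 + x^6)·(1 + x + x^2 + x^3)·(1 + x^2 + x^4 + x^6 + x^8)·(1 + x + x^2 + x^3); the count is [x^8].
(x + x^2 + x^5 + x^6) has coefficients 0,1,1,0,0,1,1 for degrees 0…6.
(1 + x + x^2 + x^3) has coefficients 1,1,1,1,0,0,0,0,0 for degrees 0…8.
Multiplying by (1 + x^2 + x^4 + x^6 + x^8) gives running coefficients 1,1,2,2,2,2,2,2,2 for degrees 0…8.
Finally multiplying by (1 + x + x^2 + x^3), the product of all factors after the first has coefficients 1,2,4,6,7,8,8,8,8 for degrees 0…8.
[x^8] = 1·8 + 1·8 + 1·6 + 1·4 = 26.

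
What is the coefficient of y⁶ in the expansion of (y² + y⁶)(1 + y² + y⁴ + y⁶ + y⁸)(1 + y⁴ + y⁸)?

(y² + y⁶) has coefficients 0,0,1,0,0,0,1 for degrees 0…6.
(1 + y² + y⁴ + y⁶ + y⁸) has coefficients 1,0,1,0,1,0,1 for degrees 0…6.
Finally multiplying by (1 + y⁴ + y⁸), the product of all factors after the first has coefficients 1,0,1,0,2,0,2 for degrees 0…6.
[y⁶] = 1·2 + 1·1 = 3.

3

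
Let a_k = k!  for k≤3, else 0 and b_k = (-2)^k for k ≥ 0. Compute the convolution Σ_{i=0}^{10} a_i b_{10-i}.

256

This is [x^10] in the product of the two ordinary generating functions.
Σ = 1·1024 + 1·(-512) + 2·256 + 6·(-128) + 0·64 + 0·(-32) + 0·16 + 0·(-8) + 0·4 + 0·(-2) + 0·1 = 256.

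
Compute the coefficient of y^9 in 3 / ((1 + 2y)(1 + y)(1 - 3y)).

Partial fractions give a closed form: a_n = (12/5)·(-2)^n + (-3/4)·(-1)^n + (27/20)·3^n.
At n = 9: a_9 = 25344.

25344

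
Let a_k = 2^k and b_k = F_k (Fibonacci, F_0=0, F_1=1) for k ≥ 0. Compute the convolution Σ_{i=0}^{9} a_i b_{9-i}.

880

Write out a_i and b_{9-i} for i = 0,…,9 and sum the products.
Σ = 1·34 + 2·21 + 4·13 + 8·8 + 16·5 + 32·3 + 64·2 + 128·1 + 256·1 + 512·0 = 880.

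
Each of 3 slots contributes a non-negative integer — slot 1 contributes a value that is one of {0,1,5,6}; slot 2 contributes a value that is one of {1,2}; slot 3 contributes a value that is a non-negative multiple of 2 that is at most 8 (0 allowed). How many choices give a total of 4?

2

The generating function for the choices is (1 + t + t⁵ + t⁶)·(t + t²)·(1 + t² + t⁴ + t⁶ + t⁸); the count is [t⁴].
(1 + t + t⁵ + t⁶) has coefficients 1,1,0,0,0 for degrees 0…4.
(t + t²) has coefficients 0,1,1,0,0 for degrees 0…4.
Finally multiplying by (1 + t² + t⁴ + t⁶ + t⁸), the product of all factors after the first has coefficients 0,1,1,1,1 for degrees 0…4.
[t⁴] = 1·1 + 1·1 = 2.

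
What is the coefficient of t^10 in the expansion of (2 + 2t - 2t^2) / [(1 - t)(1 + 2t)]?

The denominator gives the recurrence a_n = −a_(n−1) + 2a_(n−2) for n ≥ 3; the numerator fixes a_0 = 2, a_1 = 0, a_2 = 2.
Iterating: 2, 0, 2, -2, 6, -10, 22, -42, 86, -170, 342, so a_10 = 342.

342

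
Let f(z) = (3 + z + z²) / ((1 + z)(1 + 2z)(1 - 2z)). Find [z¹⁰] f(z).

The denominator gives the recurrence a_n = −a_(n−1) + 4a_(n−2) + 4a_(n−3) for n ≥ 3; the numerator fixes a_0 = 3, a_1 = -2, a_2 = 15.
Iterating: 3, -2, 15, -11, 63, -47, 255, -191, 1023, -767, 4095, so a_10 = 4095.

4095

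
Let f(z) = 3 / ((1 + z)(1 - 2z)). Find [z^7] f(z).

The denominator gives the recurrence a_n = a_(n−1) + 2a_(n−2) for n ≥ 2; the numerator fixes a_0 = 3, a_1 = 3.
Iterating: 3, 3, 9, 15, 33, 63, 129, 255, so a_7 = 255.

255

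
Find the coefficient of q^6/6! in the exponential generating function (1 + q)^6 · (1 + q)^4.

151200

The EGF product rule gives c_6 = Σ_{k_1+k_2=6} C(6; k_1,k_2) · ∏ g_i(k_i), where (1+q)^6 gives the falling factorial (6)_k; (1+q)^4 gives the falling factorial (4)_k.
g_1(k) for k = 0…6: 1, 6, 30, 120, 360, 720, 720.
g_2(k) for k = 0…6: 1, 4, 12, 24, 24, 0, 0.
c_6 = Σ_k C(6,k)·g_1(k)·g_2(6−k) = 15·30·24 + 20·120·24 + 15·360·12 + 6·720·4 + 1·720·1 = 10800 + 57600 + 64800 + 17280 + 720 = 151200.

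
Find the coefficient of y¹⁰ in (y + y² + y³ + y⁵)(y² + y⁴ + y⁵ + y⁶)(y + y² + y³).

(y + y² + y³ + y⁵) has coefficients 0,1,1,1,0,1 for degrees 0…5.
(y² + y⁴ + y⁵ + y⁶) has coefficients 0,0,1,0,1,1,1,0,0,0,0 for degrees 0…10.
Finally multiplying by (y + y² + y³), the product of all factors after the first has coefficients 0,0,0,1,1,2,2,3,2,1,0 for degrees 0…10.
[y¹⁰] = 1·1 + 1·2 + 1·3 + 1·2 = 8.

8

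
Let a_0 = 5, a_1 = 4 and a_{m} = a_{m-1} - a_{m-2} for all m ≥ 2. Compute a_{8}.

The ordinary generating function has denominator 1 - q + q^2.
Iterating the recurrence: a_0,…,a_{8} = 5, 4, -1, -5, -4, 1, 5, 4, -1.

-1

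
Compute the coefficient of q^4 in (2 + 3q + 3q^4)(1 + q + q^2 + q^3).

(2 + 3q + 3q^4) has coefficients 2,3,0,0,3 for degrees 0…4.
(1 + q + q^2 + q^3) has coefficients 1,1,1,1,0 for degrees 0…4.
[q^4] = 2·0 + 3·1 + 3·1 = 6.

6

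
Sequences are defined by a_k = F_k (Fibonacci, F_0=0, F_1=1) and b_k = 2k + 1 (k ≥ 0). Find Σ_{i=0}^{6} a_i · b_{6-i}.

72

The convolution is the x^6 coefficient of A(x)B(x).
Σ = 0·13 + 1·11 + 1·9 + 2·7 + 3·5 + 5·3 + 8·1 = 72.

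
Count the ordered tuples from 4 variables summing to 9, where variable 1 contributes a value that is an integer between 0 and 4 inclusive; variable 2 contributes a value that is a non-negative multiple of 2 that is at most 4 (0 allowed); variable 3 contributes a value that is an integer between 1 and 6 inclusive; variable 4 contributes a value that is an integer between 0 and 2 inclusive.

The generating function for the choices is (1 + q + q² + q³ + q⁴)·(1 + q² + q⁴)·(q + q² + q³ + q⁴ + q⁵ + q⁶)·(1 + q + q²); the count is [q⁹].
(1 + q + q² + q³ + q⁴) has coefficients 1,1,1,1,1 for degrees 0…4.
(1 + q² + q⁴) has coefficients 1,0,1,0,1,0,0,0,0,0 for degrees 0…9.
Multiplying by (q + q² + q³ + q⁴ + q⁵ + q⁶) gives running coefficients 0,1,1,2,2,3,3,2,2,1 for degrees 0…9.
Finally multiplying by (1 + q + q²), the product of all factors after the first has coefficients 0,1,2,4,5,7,8,8,7,5 for degrees 0…9.
[q⁹] = 1·5 + 1·7 + 1·8 + 1·8 + 1·7 = 35.

35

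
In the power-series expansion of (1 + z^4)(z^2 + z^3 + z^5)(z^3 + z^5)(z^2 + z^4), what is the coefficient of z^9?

2

(1 + z^4) has coefficients 1,0,0,0,1 for degrees 0…4.
(z^2 + z^3 + z^5) has coefficients 0,0,1,1,0,1,0,0,0,0 for degrees 0…9.
Multiplying by (z^3 + z^5) gives running coefficients 0,0,0,0,0,1,1,1,2,0 for degrees 0…9.
Finally multiplying by (z^2 + z^4), the product of all factors after the first has coefficients 0,0,0,0,0,0,0,1,1,2 for degrees 0…9.
[z^9] = 1·2 + 1·0 = 2.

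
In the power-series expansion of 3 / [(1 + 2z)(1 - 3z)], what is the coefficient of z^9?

Partial fractions give a closed form: a_n = (6/5)·(-2)^n + (9/5)·3^n.
At n = 9: a_9 = 34815.

34815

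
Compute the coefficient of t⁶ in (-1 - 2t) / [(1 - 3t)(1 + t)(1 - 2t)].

Partial fractions give a closed form: a_n = (-15/4)·3^n + (1/12)·(-1)^n + (8/3)·2^n.
At n = 6: a_6 = -2563.

-2563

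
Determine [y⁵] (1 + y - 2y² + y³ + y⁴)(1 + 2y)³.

2

(1 + y - 2y² + y³ + y⁴) has coefficients 1,1,-2,1,1 for degrees 0…4.
(1 + 2y)³ has coefficients 1,6,12,8,0,0 for degrees 0…5.
[y⁵] = 1·0 + 1·0 − 2·8 + 1·12 + 1·6 = 2.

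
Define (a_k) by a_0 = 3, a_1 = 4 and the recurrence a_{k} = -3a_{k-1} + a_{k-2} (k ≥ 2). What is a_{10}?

The ordinary generating function has denominator 1 + 3y - y^2.
Iterating the recurrence: a_0,…,a_{10} = 3, 4, -9, 31, -102, 337, -1113, 3676, -12141, 40099, -132438.

-132438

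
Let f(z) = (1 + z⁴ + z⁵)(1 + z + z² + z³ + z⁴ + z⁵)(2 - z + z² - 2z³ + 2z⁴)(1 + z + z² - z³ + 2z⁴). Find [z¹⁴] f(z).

(1 + z⁴ + z⁵) has coefficients 1,0,0,0,1,1 for degrees 0…5.
(1 + z + z² + z³ + z⁴ + z⁵) has coefficients 1,1,1,1,1,1,0,0,0,0,0,0,0,0,0 for degrees 0…14.
Multiplying by (2 - z + z² - 2z³ + 2z⁴) gives running coefficients 2,1,2,0,2,2,0,1,0,2,0,0,0,0,0 for degrees 0…14.
Finally multiplying by (1 + z + z² - z³ + 2z⁴), the product of all factors after the first has coefficients 2,3,5,1,7,4,8,1,3,7,1,4,-2,4,0 for degrees 0…14.
[z¹⁴] = 1·0 + 1·1 + 1·7 = 8.

8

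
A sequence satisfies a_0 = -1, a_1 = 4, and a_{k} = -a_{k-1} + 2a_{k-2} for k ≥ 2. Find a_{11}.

3414

The ordinary generating function has denominator 1 + t - 2t^2.
Iterating the recurrence: a_0,…,a_{11} = -1, 4, -6, 14, -26, 54, -106, 214, -426, 854, -1706, 3414.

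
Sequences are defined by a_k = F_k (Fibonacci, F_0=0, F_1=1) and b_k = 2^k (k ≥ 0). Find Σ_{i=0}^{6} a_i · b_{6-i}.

94

Write out a_i and b_{6-i} for i = 0,…,6 and sum the products.
Σ = 0·64 + 1·32 + 1·16 + 2·8 + 3·4 + 5·2 + 8·1 = 94.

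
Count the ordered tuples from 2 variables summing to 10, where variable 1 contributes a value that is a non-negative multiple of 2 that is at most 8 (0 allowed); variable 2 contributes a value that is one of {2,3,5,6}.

The generating function for the choices is (1 + q² + q⁴ + q⁶ + q⁸)·(q² + q³ + q⁵ + q⁶); the count is [q¹⁰].
(1 + q² + q⁴ + q⁶ + q⁸) has coefficients 1,0,1,0,1,0,1,0,1 for degrees 0…8.
(q² + q³ + q⁵ + q⁶) has coefficients 0,0,1,1,0,1,1,0,0,0,0 for degrees 0…10.
[q¹⁰] = 1·0 + 1·0 + 1·1 + 1·0 + 1·1 = 2.

2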